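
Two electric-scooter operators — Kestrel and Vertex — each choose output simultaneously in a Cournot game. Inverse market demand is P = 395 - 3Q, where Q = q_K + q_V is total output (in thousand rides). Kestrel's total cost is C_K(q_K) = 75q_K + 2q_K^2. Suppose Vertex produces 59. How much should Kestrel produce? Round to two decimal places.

14.30

With the rival's output fixed at 59, Kestrel's profit is π_K = (395 - 3·59 - 3q_K)q_K - (75q_K + 2q_K²) = (218 - 3q_K)q_K - (75q_K + 2q_K²).
∂π_K/∂q_K = 143 - 10q_K = 0, so q_K = 143/10.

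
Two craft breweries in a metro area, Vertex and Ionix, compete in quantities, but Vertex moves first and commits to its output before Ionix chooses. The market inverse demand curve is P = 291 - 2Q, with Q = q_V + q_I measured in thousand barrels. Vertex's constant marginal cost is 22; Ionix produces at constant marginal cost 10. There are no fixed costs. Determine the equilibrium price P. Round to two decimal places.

86.25

Solve by backward induction. Given q_V, the follower Ionix maximises π_I = (291 - 2q_V - 2q_I)q_I - 10q_I.
Setting the follower's marginal profit to zero, 281 - 2q_V - 4q_I = 0, i.e. q_I = (281 - 2q_V)/4.
The leader anticipates this reaction. Substituting into P = 291 - 2Q gives P = 301/2 - q_V, so π_V = (301/2 - q_V)q_V - 22q_V.
Leader FOC: 257/2 - 2q_V = 0, so q_V = 257/4.
Then q_I = (281 - 2·(257/4))/4 = 305/8.
Total output Q = 819/8, so price P = 291 - 2·(819/8) = 345/4.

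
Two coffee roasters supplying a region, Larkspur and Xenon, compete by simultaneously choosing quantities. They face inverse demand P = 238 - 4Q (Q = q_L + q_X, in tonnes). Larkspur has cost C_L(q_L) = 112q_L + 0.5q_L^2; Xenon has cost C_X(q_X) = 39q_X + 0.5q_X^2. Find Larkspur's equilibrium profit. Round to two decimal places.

121.68

Larkspur's profit: π_L = (238 - 4Q)q_L - (112q_L + (1/2)q_L²). Setting ∂π_L/∂q_L = 0: 126 - 9q_L - 4(q_X) = 0.
Xenon's profit: π_X = (238 - 4Q)q_X - (39q_X + (1/2)q_X²). Setting ∂π_X/∂q_X = 0: 199 - 9q_X - 4(q_L) = 0.
Best responses: q_L = (126 - 4q_X)/9, q_X = (199 - 4q_L)/9.
Solving the pair: q_L = 26/5, q_X = 99/5.
Price P = 238 - 4·25 = 138.
Larkspur's profit: 138·(26/5) - 112·(26/5) - (1/2)(26/5)² = 121.6800.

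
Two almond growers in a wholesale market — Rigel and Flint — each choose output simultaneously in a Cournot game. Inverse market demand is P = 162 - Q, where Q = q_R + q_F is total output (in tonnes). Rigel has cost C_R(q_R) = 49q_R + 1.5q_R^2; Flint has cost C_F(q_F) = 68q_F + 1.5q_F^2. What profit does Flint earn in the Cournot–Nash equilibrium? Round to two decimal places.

Rigel's profit: π_R = (162 - Q)q_R - (49q_R + (3/2)q_R²). Setting ∂π_R/∂q_R = 0: 113 - 5q_R - (q_F) = 0.
Flint's profit: π_F = (162 - Q)q_F - (68q_F + (3/2)q_F²). Setting ∂π_F/∂q_F = 0: 94 - 5q_F - (q_R) = 0.
Best responses: q_R = (113 - q_F)/5, q_F = (94 - q_R)/5.
Substituting one into the other gives q_R = 157/8 and q_F = 119/8.
Price P = 162 - 69/2 = 255/2.
Flint's profit: (255/2)·(119/8) - 68·(119/8) - (3/2)(119/8)² = 553.1641.

553.16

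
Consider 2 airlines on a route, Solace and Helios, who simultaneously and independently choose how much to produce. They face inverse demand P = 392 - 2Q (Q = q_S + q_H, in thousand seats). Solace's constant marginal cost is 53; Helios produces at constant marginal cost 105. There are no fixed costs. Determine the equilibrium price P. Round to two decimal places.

Solace's profit: π_S = (392 - 2Q)q_S - (53q_S). Setting ∂π_S/∂q_S = 0: 339 - 4q_S - 2(q_H) = 0.
Helios's profit: π_H = (392 - 2Q)q_H - (105q_H). Setting ∂π_H/∂q_H = 0: 287 - 4q_H - 2(q_S) = 0.
So q_S = (339 - 2q_H)/4 and q_H = (287 - 2q_S)/4.
Solving the pair: q_S = 391/6, q_H = 235/6.
Total output Q = 313/3, so price P = 392 - 2·(313/3) = 550/3.

183.33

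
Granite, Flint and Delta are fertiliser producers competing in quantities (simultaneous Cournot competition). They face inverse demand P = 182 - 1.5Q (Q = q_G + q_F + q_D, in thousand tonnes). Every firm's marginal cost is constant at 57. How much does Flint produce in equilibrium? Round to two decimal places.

A representative firm's profit is π_i = q_i(182 - 1.5Q) - 57q_i.
Setting ∂π_i/∂q_i = 0 with rivals' quantities fixed: 125 - 3q_i - (3/2)·Σ_{j≠i} q_j = 0.
By symmetry each firm produces the same amount; substituting Σ_{j≠i} q_j = 2q_i yields q_i = 125/6.

20.83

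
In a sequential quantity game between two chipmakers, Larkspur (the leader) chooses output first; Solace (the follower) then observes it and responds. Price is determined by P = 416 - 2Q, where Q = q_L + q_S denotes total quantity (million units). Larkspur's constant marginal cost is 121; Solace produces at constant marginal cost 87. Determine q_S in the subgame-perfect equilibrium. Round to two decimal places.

The follower Solace best-responds to any q_L: π_S = (416 - 2Q)q_S - 87q_S.
Setting the follower's marginal profit to zero, 329 - 2q_L - 4q_S = 0, i.e. q_S = (329 - 2q_L)/4.
Larkspur substitutes q_S(q_L) into its own profit: π_L = q_L(416 - 2q_L - (329 - 2q_L)/2) - 121q_L = (503/2 - q_L)q_L - 121q_L.
Leader FOC: 261/2 - 2q_L = 0, so q_L = 261/4.
Then q_S = (329 - 2·(261/4))/4 = 397/8.

49.63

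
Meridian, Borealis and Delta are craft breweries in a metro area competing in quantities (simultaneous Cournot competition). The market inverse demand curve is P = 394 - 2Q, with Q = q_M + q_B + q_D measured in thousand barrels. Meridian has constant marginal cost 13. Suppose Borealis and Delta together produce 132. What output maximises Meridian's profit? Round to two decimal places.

29.25

With rivals' combined output fixed at 132, Meridian's profit is π_M = (394 - 2·132 - 2q_M)q_M - (13q_M) = (130 - 2q_M)q_M - (13q_M).
∂π_M/∂q_M = 117 - 4q_M = 0, so q_M = 117/4.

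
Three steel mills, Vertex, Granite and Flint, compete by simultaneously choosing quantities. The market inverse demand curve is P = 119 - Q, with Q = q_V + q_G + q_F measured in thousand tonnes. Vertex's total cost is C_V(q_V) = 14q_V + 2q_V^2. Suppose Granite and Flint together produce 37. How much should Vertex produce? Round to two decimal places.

With rivals' combined output fixed at 37, Vertex's profit is π_V = (119 - 37 - q_V)q_V - (14q_V + 2q_V²) = (82 - q_V)q_V - (14q_V + 2q_V²).
∂π_V/∂q_V = 68 - 6q_V = 0, so q_V = 34/3.

11.33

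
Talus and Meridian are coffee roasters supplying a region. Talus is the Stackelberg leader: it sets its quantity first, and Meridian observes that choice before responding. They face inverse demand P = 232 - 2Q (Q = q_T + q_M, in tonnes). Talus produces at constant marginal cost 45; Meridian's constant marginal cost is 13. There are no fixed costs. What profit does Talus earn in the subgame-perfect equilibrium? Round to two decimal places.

The follower Meridian best-responds to any q_T: π_M = (232 - 2Q)q_M - 13q_M.
Follower FOC: 219 - 2q_T - 4q_M = 0, so q_M(q_T) = (219 - 2q_T)/4.
The leader anticipates this reaction. Substituting into P = 232 - 2Q gives P = 245/2 - q_T, so π_T = (245/2 - q_T)q_T - 45q_T.
Maximising: ∂π_T/∂q_T = 155/2 - 2q_T = 0, giving q_T = 155/4.
Then q_M = (219 - 2·(155/4))/4 = 283/8.
Price P = 232 - 2·(593/8) = 335/4.
Talus's profit: (335/4 - 45)·(155/4) = 1501.5625.

1501.56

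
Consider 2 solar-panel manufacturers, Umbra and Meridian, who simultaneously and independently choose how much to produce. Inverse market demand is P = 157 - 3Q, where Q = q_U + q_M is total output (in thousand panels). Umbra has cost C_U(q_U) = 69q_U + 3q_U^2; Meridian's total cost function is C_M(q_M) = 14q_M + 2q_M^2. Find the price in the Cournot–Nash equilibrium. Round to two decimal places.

Umbra's profit: π_U = (157 - 3Q)q_U - (69q_U + 3q_U²). Setting ∂π_U/∂q_U = 0: 88 - 12q_U - 3(q_M) = 0.
Meridian's profit: π_M = (157 - 3Q)q_M - (14q_M + 2q_M²). Setting ∂π_M/∂q_M = 0: 143 - 10q_M - 3(q_U) = 0.
Rearranging gives the reaction functions q_U = (88 - 3q_M)/12 and q_M = (143 - 3q_U)/10.
Solving the pair: q_U = 451/111, q_M = 484/37.
Total output Q = 1903/111, so price P = 157 - 3·(1903/111) = 105.5676.

105.57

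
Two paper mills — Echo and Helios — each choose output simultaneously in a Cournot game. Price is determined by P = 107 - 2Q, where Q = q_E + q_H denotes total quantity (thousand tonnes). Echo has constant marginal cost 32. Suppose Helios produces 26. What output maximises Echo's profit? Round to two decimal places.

With the rival's output fixed at 26, Echo's profit is π_E = (107 - 2·26 - 2q_E)q_E - (32q_E) = (55 - 2q_E)q_E - (32q_E).
∂π_E/∂q_E = 23 - 4q_E = 0, so q_E = 23/4.

5.75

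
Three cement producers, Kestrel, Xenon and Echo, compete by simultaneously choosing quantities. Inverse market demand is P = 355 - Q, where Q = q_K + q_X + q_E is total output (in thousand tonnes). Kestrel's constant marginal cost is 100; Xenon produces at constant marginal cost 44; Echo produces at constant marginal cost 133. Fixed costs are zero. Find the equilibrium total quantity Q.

Kestrel's profit: π_K = (355 - Q)q_K - (100q_K). Setting ∂π_K/∂q_K = 0: 255 - 2q_K - (q_X + q_E) = 0.
Xenon's profit: π_X = (355 - Q)q_X - (44q_X). Setting ∂π_X/∂q_X = 0: 311 - 2q_X - (q_K + q_E) = 0.
Echo's first-order condition: 222 - 2q_E - (q_K + q_X) = 0.
Adding the 3 conditions: 788 − 2Q − 2Q = 0, i.e. Q = 197.
Back-substituting: q_K = (255 − 197) = 58, q_X = (311 − 197) = 114, q_E = (222 − 197) = 25.
Total output Q = 58 + 114 + 25 = 197.

197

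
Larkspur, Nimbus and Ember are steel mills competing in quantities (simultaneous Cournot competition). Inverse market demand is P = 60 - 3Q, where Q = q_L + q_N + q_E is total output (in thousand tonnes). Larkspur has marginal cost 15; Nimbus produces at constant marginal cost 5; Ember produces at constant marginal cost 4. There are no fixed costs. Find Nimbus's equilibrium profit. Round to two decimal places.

85.33

Larkspur's profit: π_L = (60 - 3Q)q_L - (15q_L). Setting ∂π_L/∂q_L = 0: 45 - 6q_L - 3(q_N + q_E) = 0.
Nimbus's first-order condition: 55 - 6q_N - 3(q_L + q_E) = 0.
Ember's profit: π_E = (60 - 3Q)q_E - (4q_E). Setting ∂π_E/∂q_E = 0: 56 - 6q_E - 3(q_L + q_N) = 0.
Adding the 3 conditions: 156 − 6Q − 6Q = 0, i.e. Q = 13.
Back-substituting: q_L = (45 − 39)/3 = 2, q_N = (55 − 39)/3 = 16/3, q_E = (56 − 39)/3 = 17/3.
Price P = 60 - 3·13 = 21.
Nimbus's profit: (21 - 5)·(16/3) = 256/3.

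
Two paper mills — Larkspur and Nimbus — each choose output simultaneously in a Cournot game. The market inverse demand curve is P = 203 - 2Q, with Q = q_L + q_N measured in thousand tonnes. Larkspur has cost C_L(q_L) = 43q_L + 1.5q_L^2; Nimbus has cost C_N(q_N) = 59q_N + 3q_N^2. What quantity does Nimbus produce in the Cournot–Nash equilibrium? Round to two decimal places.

Larkspur's profit: π_L = (203 - 2Q)q_L - (43q_L + (3/2)q_L²). Setting ∂π_L/∂q_L = 0: 160 - 7q_L - 2(q_N) = 0.
Nimbus's first-order condition: 144 - 10q_N - 2(q_L) = 0.
So q_L = (160 - 2q_N)/7 and q_N = (144 - 2q_L)/10.
Solving the pair: q_L = 656/33, q_N = 344/33.

10.42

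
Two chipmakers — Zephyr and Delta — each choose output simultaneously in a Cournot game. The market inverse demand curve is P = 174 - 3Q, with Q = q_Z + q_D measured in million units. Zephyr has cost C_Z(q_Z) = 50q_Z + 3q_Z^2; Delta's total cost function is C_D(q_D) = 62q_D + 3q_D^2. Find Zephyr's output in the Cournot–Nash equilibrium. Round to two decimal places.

Zephyr's profit: π_Z = (174 - 3Q)q_Z - (50q_Z + 3q_Z²). Setting ∂π_Z/∂q_Z = 0: 124 - 12q_Z - 3(q_D) = 0.
Delta's profit: π_D = (174 - 3Q)q_D - (62q_D + 3q_D²). Setting ∂π_D/∂q_D = 0: 112 - 12q_D - 3(q_Z) = 0.
Best responses: q_Z = (124 - 3q_D)/12, q_D = (112 - 3q_Z)/12.
Solving the pair: q_Z = 128/15, q_D = 36/5.

8.53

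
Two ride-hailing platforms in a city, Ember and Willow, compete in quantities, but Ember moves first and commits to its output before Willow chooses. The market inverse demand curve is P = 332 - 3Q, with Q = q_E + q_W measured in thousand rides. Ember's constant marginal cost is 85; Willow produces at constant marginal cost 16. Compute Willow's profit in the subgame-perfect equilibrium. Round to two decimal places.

4294.08

Solve by backward induction. Given q_E, the follower Willow maximises π_W = (332 - 3q_E - 3q_W)q_W - 16q_W.
∂π_W/∂q_W = 316 - 3q_E - 6q_W = 0 gives the reaction function q_W = (316 - 3q_E)/6.
The leader anticipates this reaction. Substituting into P = 332 - 3Q gives P = 174 - (3/2)q_E, so π_E = (174 - (3/2)q_E)q_E - 85q_E.
Maximising: ∂π_E/∂q_E = 89 - 3q_E = 0, giving q_E = 89/3.
Then q_W = (316 - 3·(89/3))/6 = 227/6.
Price P = 332 - 3·(135/2) = 259/2.
Willow's profit: (259/2 - 16)·(227/6) = 4294.0833.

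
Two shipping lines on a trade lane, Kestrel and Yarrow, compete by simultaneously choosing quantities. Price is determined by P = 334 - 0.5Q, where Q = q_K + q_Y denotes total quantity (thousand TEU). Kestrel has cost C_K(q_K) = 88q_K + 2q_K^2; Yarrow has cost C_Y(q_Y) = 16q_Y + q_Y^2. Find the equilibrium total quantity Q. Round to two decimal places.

138.71

Kestrel's profit: π_K = (334 - 0.5Q)q_K - (88q_K + 2q_K²). Setting ∂π_K/∂q_K = 0: 246 - 5q_K - (1/2)(q_Y) = 0.
Yarrow's profit: π_Y = (334 - 0.5Q)q_Y - (16q_Y + q_Y²). Setting ∂π_Y/∂q_Y = 0: 318 - 3q_Y - (1/2)(q_K) = 0.
So q_K = (246 - (1/2)q_Y)/5 and q_Y = (318 - (1/2)q_K)/3.
Solving the pair: q_K = 39.2542, q_Y = 99.4576.
Total output Q = 39.2542 + 99.4576 = 138.7119.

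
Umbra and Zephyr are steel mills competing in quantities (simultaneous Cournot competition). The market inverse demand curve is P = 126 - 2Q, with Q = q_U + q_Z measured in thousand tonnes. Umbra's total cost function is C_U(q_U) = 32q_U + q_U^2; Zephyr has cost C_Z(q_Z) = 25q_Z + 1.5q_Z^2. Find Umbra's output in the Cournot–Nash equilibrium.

Umbra's profit: π_U = (126 - 2Q)q_U - (32q_U + q_U²). Setting ∂π_U/∂q_U = 0: 94 - 6q_U - 2(q_Z) = 0.
Zephyr's profit: π_Z = (126 - 2Q)q_Z - (25q_Z + (3/2)q_Z²). Setting ∂π_Z/∂q_Z = 0: 101 - 7q_Z - 2(q_U) = 0.
So q_U = (94 - 2q_Z)/6 and q_Z = (101 - 2q_U)/7.
Solving the pair: q_U = 12, q_Z = 11.

12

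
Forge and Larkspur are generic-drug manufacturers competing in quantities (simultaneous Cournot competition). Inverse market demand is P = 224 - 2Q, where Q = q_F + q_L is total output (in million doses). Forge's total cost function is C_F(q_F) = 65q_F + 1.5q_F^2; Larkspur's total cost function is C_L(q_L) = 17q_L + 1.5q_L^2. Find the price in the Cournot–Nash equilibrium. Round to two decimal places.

Forge's profit: π_F = (224 - 2Q)q_F - (65q_F + (3/2)q_F²). Setting ∂π_F/∂q_F = 0: 159 - 7q_F - 2(q_L) = 0.
Larkspur's first-order condition: 207 - 7q_L - 2(q_F) = 0.
Best responses: q_F = (159 - 2q_L)/7, q_L = (207 - 2q_F)/7.
Solving the pair: q_F = 233/15, q_L = 377/15.
Total output Q = 122/3, so price P = 224 - 2·(122/3) = 428/3.

142.67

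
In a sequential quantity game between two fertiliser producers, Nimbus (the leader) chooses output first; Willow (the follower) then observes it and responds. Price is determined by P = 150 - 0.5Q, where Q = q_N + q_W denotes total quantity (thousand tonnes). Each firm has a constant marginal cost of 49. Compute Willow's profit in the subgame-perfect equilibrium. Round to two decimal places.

The follower Willow best-responds to any q_N: π_W = (150 - 0.5Q)q_W - 49q_W.
Setting the follower's marginal profit to zero, 101 - (1/2)q_N - q_W = 0, i.e. q_W = (101 - (1/2)q_N).
The leader anticipates this reaction. Substituting into P = 150 - 0.5Q gives P = 199/2 - (1/4)q_N, so π_N = (199/2 - (1/4)q_N)q_N - 49q_N.
Maximising: ∂π_N/∂q_N = 101/2 - (1/2)q_N = 0, giving q_N = 101.
Then q_W = (101 - (1/2)·101) = 101/2.
Price P = 150 - (1/2)·(303/2) = 297/4.
Willow's profit: (297/4 - 49)·(101/2) = 1275.1250.

1275.13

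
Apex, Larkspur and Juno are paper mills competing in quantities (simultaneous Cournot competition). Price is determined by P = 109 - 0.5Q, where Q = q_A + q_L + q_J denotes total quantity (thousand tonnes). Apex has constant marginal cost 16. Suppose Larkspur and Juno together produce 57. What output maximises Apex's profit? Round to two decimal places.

64.50

With rivals' combined output fixed at 57, Apex's profit is π_A = (109 - (1/2)·57 - (1/2)q_A)q_A - (16q_A) = (161/2 - (1/2)q_A)q_A - (16q_A).
∂π_A/∂q_A = 129/2 - q_A = 0, so q_A = 129/2.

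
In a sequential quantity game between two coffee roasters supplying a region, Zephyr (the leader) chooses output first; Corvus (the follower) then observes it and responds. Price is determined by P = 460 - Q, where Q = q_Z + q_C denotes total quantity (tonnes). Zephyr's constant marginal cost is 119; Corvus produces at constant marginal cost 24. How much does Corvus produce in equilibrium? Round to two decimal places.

156.50

The follower Corvus best-responds to any q_Z: π_C = (460 - Q)q_C - 24q_C.
Setting the follower's marginal profit to zero, 436 - q_Z - 2q_C = 0, i.e. q_C = (436 - q_Z)/2.
The leader anticipates this reaction. Substituting into P = 460 - Q gives P = 242 - (1/2)q_Z, so π_Z = (242 - (1/2)q_Z)q_Z - 119q_Z.
Leader FOC: 123 - q_Z = 0, so q_Z = 123.
Then q_C = (436 - 123)/2 = 313/2.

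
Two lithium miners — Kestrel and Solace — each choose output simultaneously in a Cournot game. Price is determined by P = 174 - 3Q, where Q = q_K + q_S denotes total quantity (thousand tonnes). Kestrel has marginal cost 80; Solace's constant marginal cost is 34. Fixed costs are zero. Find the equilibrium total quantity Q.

Kestrel's profit: π_K = (174 - 3Q)q_K - (80q_K). Setting ∂π_K/∂q_K = 0: 94 - 6q_K - 3(q_S) = 0.
Solace's first-order condition: 140 - 6q_S - 3(q_K) = 0.
So q_K = (94 - 3q_S)/6 and q_S = (140 - 3q_K)/6.
Substituting one into the other gives q_K = 16/3 and q_S = 62/3.
Total output Q = 16/3 + 62/3 = 26.

26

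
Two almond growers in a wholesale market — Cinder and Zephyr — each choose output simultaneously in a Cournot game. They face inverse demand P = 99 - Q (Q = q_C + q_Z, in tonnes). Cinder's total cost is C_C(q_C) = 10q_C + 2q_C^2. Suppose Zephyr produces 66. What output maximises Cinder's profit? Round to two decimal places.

3.83

With the rival's output fixed at 66, Cinder's profit is π_C = (99 - 66 - q_C)q_C - (10q_C + 2q_C²) = (33 - q_C)q_C - (10q_C + 2q_C²).
∂π_C/∂q_C = 23 - 6q_C = 0, so q_C = 23/6.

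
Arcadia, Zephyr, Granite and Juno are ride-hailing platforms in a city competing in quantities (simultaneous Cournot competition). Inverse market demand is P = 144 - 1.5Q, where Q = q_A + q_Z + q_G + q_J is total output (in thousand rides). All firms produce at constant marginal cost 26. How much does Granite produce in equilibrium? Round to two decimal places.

15.73

Each firm earns π_i = (144 - 1.5Q)q_i - 26q_i.
First-order condition (treating rivals' output as given): 118 - 3q_i - (3/2)·Σ_{j≠i} q_j = 0.
With identical firms every q_j equals q_i, so Σ_{j≠i} q_j = 3q_i and 118 = (15/2)q_i, giving q_i = 236/15.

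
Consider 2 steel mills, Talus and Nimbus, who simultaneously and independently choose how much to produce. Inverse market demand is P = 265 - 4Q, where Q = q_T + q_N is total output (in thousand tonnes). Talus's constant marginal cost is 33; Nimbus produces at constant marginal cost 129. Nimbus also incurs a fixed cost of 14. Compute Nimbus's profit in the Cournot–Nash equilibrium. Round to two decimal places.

30.44

Talus's profit: π_T = (265 - 4Q)q_T - (33q_T). Setting ∂π_T/∂q_T = 0: 232 - 8q_T - 4(q_N) = 0.
Nimbus's first-order condition: 136 - 8q_N - 4(q_T) = 0.
So q_T = (232 - 4q_N)/8 and q_N = (136 - 4q_T)/8.
Substituting one into the other gives q_T = 82/3 and q_N = 10/3.
Price P = 265 - 4·(92/3) = 427/3.
Nimbus's profit: (427/3 - 129)·(10/3) - 14 = 274/9.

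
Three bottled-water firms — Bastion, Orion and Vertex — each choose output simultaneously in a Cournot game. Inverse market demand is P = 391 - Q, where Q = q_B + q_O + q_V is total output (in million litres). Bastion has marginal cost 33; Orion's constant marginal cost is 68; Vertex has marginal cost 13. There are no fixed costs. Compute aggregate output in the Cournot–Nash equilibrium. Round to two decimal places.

Bastion's profit: π_B = (391 - Q)q_B - (33q_B). Setting ∂π_B/∂q_B = 0: 358 - 2q_B - (q_O + q_V) = 0.
Orion's profit: π_O = (391 - Q)q_O - (68q_O). Setting ∂π_O/∂q_O = 0: 323 - 2q_O - (q_B + q_V) = 0.
Vertex's first-order condition: 378 - 2q_V - (q_B + q_O) = 0.
Adding the 3 conditions: 1059 − 2Q − 2Q = 0, i.e. Q = 1059/4.
Back-substituting: q_B = (358 − 1059/4) = 373/4, q_O = (323 − 1059/4) = 233/4, q_V = (378 − 1059/4) = 453/4.
Total output Q = 373/4 + 233/4 + 453/4 = 1059/4.

264.75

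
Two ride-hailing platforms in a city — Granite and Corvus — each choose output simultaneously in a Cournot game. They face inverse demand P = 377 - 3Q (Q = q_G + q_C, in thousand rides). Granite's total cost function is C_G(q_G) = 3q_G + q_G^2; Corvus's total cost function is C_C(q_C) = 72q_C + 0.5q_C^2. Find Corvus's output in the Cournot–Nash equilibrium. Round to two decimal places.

28.04

Granite's profit: π_G = (377 - 3Q)q_G - (3q_G + q_G²). Setting ∂π_G/∂q_G = 0: 374 - 8q_G - 3(q_C) = 0.
Corvus's profit: π_C = (377 - 3Q)q_C - (72q_C + (1/2)q_C²). Setting ∂π_C/∂q_C = 0: 305 - 7q_C - 3(q_G) = 0.
So q_G = (374 - 3q_C)/8 and q_C = (305 - 3q_G)/7.
Solving the pair: q_G = 1703/47, q_C = 1318/47.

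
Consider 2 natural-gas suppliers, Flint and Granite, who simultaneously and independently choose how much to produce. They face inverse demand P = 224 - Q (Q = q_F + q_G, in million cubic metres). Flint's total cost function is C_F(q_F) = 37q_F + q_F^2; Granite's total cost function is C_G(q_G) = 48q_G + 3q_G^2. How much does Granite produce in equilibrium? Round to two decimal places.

16.68

Flint's profit: π_F = (224 - Q)q_F - (37q_F + q_F²). Setting ∂π_F/∂q_F = 0: 187 - 4q_F - (q_G) = 0.
Granite's first-order condition: 176 - 8q_G - (q_F) = 0.
So q_F = (187 - q_G)/4 and q_G = (176 - q_F)/8.
Solving the pair: q_F = 1320/31, q_G = 517/31.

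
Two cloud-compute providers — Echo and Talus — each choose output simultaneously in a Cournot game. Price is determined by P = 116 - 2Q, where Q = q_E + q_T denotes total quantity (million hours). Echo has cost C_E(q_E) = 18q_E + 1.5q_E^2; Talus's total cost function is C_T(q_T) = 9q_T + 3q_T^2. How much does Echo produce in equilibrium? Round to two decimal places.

11.61

Echo's profit: π_E = (116 - 2Q)q_E - (18q_E + (3/2)q_E²). Setting ∂π_E/∂q_E = 0: 98 - 7q_E - 2(q_T) = 0.
Talus's first-order condition: 107 - 10q_T - 2(q_E) = 0.
Rearranging gives the reaction functions q_E = (98 - 2q_T)/7 and q_T = (107 - 2q_E)/10.
Solving the pair: q_E = 383/33, q_T = 553/66.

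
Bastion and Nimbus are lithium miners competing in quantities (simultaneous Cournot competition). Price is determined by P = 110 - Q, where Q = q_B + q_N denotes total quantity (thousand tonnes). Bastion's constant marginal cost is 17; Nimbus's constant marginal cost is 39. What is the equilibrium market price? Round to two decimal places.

55.33

Bastion's profit: π_B = (110 - Q)q_B - (17q_B). Setting ∂π_B/∂q_B = 0: 93 - 2q_B - (q_N) = 0.
Nimbus's first-order condition: 71 - 2q_N - (q_B) = 0.
Rearranging gives the reaction functions q_B = (93 - q_N)/2 and q_N = (71 - q_B)/2.
Solving the pair: q_B = 115/3, q_N = 49/3.
Total output Q = 164/3, so price P = 110 - 164/3 = 166/3.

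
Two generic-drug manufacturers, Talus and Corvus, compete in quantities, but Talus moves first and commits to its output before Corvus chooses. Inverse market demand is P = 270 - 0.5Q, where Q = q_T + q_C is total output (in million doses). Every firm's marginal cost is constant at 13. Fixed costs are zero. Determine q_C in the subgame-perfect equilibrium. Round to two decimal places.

128.50

Solve by backward induction. Given q_T, the follower Corvus maximises π_C = (270 - (1/2)q_T - (1/2)q_C)q_C - 13q_C.
Setting the follower's marginal profit to zero, 257 - (1/2)q_T - q_C = 0, i.e. q_C = (257 - (1/2)q_T).
The leader anticipates this reaction. Substituting into P = 270 - 0.5Q gives P = 283/2 - (1/4)q_T, so π_T = (283/2 - (1/4)q_T)q_T - 13q_T.
Leader FOC: 257/2 - (1/2)q_T = 0, so q_T = 257.
Then q_C = (257 - (1/2)·257) = 257/2.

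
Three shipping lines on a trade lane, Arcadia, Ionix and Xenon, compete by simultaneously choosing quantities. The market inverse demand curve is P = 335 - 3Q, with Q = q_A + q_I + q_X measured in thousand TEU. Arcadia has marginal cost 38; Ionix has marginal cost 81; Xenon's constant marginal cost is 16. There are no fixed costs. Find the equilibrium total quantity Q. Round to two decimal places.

72.50

Arcadia's profit: π_A = (335 - 3Q)q_A - (38q_A). Setting ∂π_A/∂q_A = 0: 297 - 6q_A - 3(q_I + q_X) = 0.
Ionix's first-order condition: 254 - 6q_I - 3(q_A + q_X) = 0.
Xenon's first-order condition: 319 - 6q_X - 3(q_A + q_I) = 0.
Summing all 3 equations gives 870 − 12Q = 0, hence Q = 145/2.
Back-substituting: q_A = (297 − 435/2)/3 = 53/2, q_I = (254 − 435/2)/3 = 73/6, q_X = (319 − 435/2)/3 = 203/6.
Total output Q = 53/2 + 73/6 + 203/6 = 145/2.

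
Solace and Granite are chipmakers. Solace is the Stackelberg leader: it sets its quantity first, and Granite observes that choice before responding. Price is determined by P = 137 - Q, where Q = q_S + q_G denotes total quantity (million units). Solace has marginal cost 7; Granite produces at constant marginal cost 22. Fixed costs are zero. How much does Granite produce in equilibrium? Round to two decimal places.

The follower Granite best-responds to any q_S: π_G = (137 - Q)q_G - 22q_G.
∂π_G/∂q_G = 115 - q_S - 2q_G = 0 gives the reaction function q_G = (115 - q_S)/2.
The leader anticipates this reaction. Substituting into P = 137 - Q gives P = 159/2 - (1/2)q_S, so π_S = (159/2 - (1/2)q_S)q_S - 7q_S.
Maximising: ∂π_S/∂q_S = 145/2 - q_S = 0, giving q_S = 145/2.
Then q_G = (115 - 145/2)/2 = 85/4.

21.25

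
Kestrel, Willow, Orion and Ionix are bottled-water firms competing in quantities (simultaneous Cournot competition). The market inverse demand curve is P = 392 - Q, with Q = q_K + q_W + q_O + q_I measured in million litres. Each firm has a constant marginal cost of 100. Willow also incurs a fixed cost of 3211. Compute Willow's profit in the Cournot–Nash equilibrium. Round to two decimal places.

199.56

A representative firm's profit is π_i = q_i(392 - Q) - 100q_i.
First-order condition (treating rivals' output as given): 292 - 2q_i - Σ_{j≠i} q_j = 0.
With identical firms every q_j equals q_i, so Σ_{j≠i} q_j = 3q_i and 292 = 5q_i, giving q_i = 292/5.
Price P = 392 - 1168/5 = 792/5.
Willow's profit: (792/5 - 100)·(292/5) - 3211 = 199.5600.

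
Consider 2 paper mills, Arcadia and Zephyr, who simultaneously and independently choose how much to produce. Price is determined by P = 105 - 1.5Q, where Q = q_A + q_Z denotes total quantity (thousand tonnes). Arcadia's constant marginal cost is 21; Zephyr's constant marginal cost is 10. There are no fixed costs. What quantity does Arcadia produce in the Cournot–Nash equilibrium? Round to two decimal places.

16.22

Arcadia's profit: π_A = (105 - 1.5Q)q_A - (21q_A). Setting ∂π_A/∂q_A = 0: 84 - 3q_A - (3/2)(q_Z) = 0.
Zephyr's first-order condition: 95 - 3q_Z - (3/2)(q_A) = 0.
Best responses: q_A = (84 - (3/2)q_Z)/3, q_Z = (95 - (3/2)q_A)/3.
Substituting one into the other gives q_A = 146/9 and q_Z = 212/9.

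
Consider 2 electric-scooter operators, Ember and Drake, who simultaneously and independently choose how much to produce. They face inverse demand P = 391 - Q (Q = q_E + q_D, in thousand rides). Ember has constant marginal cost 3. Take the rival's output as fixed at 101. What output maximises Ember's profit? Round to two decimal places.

143.50

With the rival's output fixed at 101, Ember's profit is π_E = (391 - 101 - q_E)q_E - (3q_E) = (290 - q_E)q_E - (3q_E).
∂π_E/∂q_E = 287 - 2q_E = 0, so q_E = 287/2.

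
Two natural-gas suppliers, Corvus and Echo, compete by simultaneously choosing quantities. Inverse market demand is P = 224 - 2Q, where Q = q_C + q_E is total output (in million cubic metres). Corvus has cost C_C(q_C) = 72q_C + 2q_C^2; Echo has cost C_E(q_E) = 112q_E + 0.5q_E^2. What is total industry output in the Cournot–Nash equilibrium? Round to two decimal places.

Corvus's profit: π_C = (224 - 2Q)q_C - (72q_C + 2q_C²). Setting ∂π_C/∂q_C = 0: 152 - 8q_C - 2(q_E) = 0.
Echo's profit: π_E = (224 - 2Q)q_E - (112q_E + (1/2)q_E²). Setting ∂π_E/∂q_E = 0: 112 - 5q_E - 2(q_C) = 0.
So q_C = (152 - 2q_E)/8 and q_E = (112 - 2q_C)/5.
Substituting one into the other gives q_C = 134/9 and q_E = 148/9.
Total output Q = 134/9 + 148/9 = 94/3.

31.33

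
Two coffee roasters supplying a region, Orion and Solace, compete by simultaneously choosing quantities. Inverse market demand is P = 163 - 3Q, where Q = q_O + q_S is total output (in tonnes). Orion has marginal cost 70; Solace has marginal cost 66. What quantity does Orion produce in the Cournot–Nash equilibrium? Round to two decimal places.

9.89

Orion's profit: π_O = (163 - 3Q)q_O - (70q_O). Setting ∂π_O/∂q_O = 0: 93 - 6q_O - 3(q_S) = 0.
Solace's first-order condition: 97 - 6q_S - 3(q_O) = 0.
Rearranging gives the reaction functions q_O = (93 - 3q_S)/6 and q_S = (97 - 3q_O)/6.
Solving the pair: q_O = 89/9, q_S = 101/9.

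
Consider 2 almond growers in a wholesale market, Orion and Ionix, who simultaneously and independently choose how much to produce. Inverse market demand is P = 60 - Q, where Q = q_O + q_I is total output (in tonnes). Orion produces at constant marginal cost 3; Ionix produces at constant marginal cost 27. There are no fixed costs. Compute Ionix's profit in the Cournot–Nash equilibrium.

Orion's profit: π_O = (60 - Q)q_O - (3q_O). Setting ∂π_O/∂q_O = 0: 57 - 2q_O - (q_I) = 0.
Ionix's profit: π_I = (60 - Q)q_I - (27q_I). Setting ∂π_I/∂q_I = 0: 33 - 2q_I - (q_O) = 0.
So q_O = (57 - q_I)/2 and q_I = (33 - q_O)/2.
Substituting one into the other gives q_O = 27 and q_I = 3.
Price P = 60 - 30 = 30.
Ionix's profit: (30 - 27)·3 = 9.

9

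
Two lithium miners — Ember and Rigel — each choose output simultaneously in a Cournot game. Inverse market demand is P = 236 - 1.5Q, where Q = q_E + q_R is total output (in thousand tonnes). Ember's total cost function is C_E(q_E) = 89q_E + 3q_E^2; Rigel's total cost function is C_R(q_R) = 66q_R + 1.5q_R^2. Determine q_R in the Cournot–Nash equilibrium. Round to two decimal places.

Ember's profit: π_E = (236 - 1.5Q)q_E - (89q_E + 3q_E²). Setting ∂π_E/∂q_E = 0: 147 - 9q_E - (3/2)(q_R) = 0.
Rigel's first-order condition: 170 - 6q_R - (3/2)(q_E) = 0.
So q_E = (147 - (3/2)q_R)/9 and q_R = (170 - (3/2)q_E)/6.
Solving the pair: q_E = 836/69, q_R = 582/23.

25.30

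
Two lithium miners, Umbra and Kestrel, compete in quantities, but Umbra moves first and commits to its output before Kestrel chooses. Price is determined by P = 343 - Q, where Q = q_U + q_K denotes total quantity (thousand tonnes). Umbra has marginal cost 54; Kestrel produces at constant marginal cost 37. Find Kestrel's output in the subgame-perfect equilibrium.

85

Solve by backward induction. Given q_U, the follower Kestrel maximises π_K = (343 - q_U - q_K)q_K - 37q_K.
∂π_K/∂q_K = 306 - q_U - 2q_K = 0 gives the reaction function q_K = (306 - q_U)/2.
Umbra substitutes q_K(q_U) into its own profit: π_U = q_U(343 - q_U - (306 - q_U)/2) - 54q_U = (190 - (1/2)q_U)q_U - 54q_U.
The leader's first-order condition 136 - q_U = 0 yields q_U = 136.
Then q_K = (306 - 136)/2 = 85.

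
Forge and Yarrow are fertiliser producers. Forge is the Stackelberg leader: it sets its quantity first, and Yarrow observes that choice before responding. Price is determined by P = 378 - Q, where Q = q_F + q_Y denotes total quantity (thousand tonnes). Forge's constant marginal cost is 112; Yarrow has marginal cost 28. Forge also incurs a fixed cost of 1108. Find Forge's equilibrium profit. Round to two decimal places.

3032.50

Solve by backward induction. Given q_F, the follower Yarrow maximises π_Y = (378 - q_F - q_Y)q_Y - 28q_Y.
Setting the follower's marginal profit to zero, 350 - q_F - 2q_Y = 0, i.e. q_Y = (350 - q_F)/2.
Forge substitutes q_Y(q_F) into its own profit: π_F = q_F(378 - q_F - (350 - q_F)/2) - 112q_F = (203 - (1/2)q_F)q_F - 112q_F.
Leader FOC: 91 - q_F = 0, so q_F = 91.
Then q_Y = (350 - 91)/2 = 259/2.
Price P = 378 - 441/2 = 315/2.
Forge's profit: (315/2 - 112)·91 - 1108 = 3032.5000.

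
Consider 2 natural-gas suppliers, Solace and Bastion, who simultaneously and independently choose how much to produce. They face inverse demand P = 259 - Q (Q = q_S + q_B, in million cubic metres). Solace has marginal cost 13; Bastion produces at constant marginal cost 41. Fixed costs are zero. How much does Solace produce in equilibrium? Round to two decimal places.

Solace's profit: π_S = (259 - Q)q_S - (13q_S). Setting ∂π_S/∂q_S = 0: 246 - 2q_S - (q_B) = 0.
Bastion's first-order condition: 218 - 2q_B - (q_S) = 0.
So q_S = (246 - q_B)/2 and q_B = (218 - q_S)/2.
Substituting one into the other gives q_S = 274/3 and q_B = 190/3.

91.33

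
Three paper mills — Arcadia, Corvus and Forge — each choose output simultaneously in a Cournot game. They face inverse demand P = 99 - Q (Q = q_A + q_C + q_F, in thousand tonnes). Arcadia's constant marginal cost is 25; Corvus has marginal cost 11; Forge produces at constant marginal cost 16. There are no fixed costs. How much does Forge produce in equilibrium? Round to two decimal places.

21.75

Arcadia's profit: π_A = (99 - Q)q_A - (25q_A). Setting ∂π_A/∂q_A = 0: 74 - 2q_A - (q_C + q_F) = 0.
Corvus's first-order condition: 88 - 2q_C - (q_A + q_F) = 0.
Forge's profit: π_F = (99 - Q)q_F - (16q_F). Setting ∂π_F/∂q_F = 0: 83 - 2q_F - (q_A + q_C) = 0.
Adding the 3 first-order conditions: 245 − 4Q = 0, so Q = 245/4.
Back-substituting: q_A = (74 − 245/4) = 51/4, q_C = (88 − 245/4) = 107/4, q_F = (83 − 245/4) = 87/4.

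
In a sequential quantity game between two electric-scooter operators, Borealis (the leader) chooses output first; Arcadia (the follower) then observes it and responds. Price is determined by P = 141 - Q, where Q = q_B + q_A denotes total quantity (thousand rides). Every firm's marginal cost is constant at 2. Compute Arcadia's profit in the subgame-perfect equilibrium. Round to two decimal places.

Solve by backward induction. Given q_B, the follower Arcadia maximises π_A = (141 - q_B - q_A)q_A - 2q_A.
∂π_A/∂q_A = 139 - q_B - 2q_A = 0 gives the reaction function q_A = (139 - q_B)/2.
Borealis substitutes q_A(q_B) into its own profit: π_B = q_B(141 - q_B - (139 - q_B)/2) - 2q_B = (143/2 - (1/2)q_B)q_B - 2q_B.
The leader's first-order condition 139/2 - q_B = 0 yields q_B = 139/2.
Then q_A = (139 - 139/2)/2 = 139/4.
Price P = 141 - 417/4 = 147/4.
Arcadia's profit: (147/4 - 2)·(139/4) = 1207.5625.

1207.56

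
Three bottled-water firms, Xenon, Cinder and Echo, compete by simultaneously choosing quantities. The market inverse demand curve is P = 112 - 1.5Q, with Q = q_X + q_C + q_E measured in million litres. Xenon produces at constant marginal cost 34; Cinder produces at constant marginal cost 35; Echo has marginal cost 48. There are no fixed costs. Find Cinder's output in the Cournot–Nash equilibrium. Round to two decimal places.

Xenon's profit: π_X = (112 - 1.5Q)q_X - (34q_X). Setting ∂π_X/∂q_X = 0: 78 - 3q_X - (3/2)(q_C + q_E) = 0.
Cinder's profit: π_C = (112 - 1.5Q)q_C - (35q_C). Setting ∂π_C/∂q_C = 0: 77 - 3q_C - (3/2)(q_X + q_E) = 0.
Echo's profit: π_E = (112 - 1.5Q)q_E - (48q_E). Setting ∂π_E/∂q_E = 0: 64 - 3q_E - (3/2)(q_X + q_C) = 0.
Summing all 3 equations gives 219 − 6Q = 0, hence Q = 73/2.
Back-substituting: q_X = (78 − 219/4)/(3/2) = 31/2, q_C = (77 − 219/4)/(3/2) = 89/6, q_E = (64 − 219/4)/(3/2) = 37/6.

14.83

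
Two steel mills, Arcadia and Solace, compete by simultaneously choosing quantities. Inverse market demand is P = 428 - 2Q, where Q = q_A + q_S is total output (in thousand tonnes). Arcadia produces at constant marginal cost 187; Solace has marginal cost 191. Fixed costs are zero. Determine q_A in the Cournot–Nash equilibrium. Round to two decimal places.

Arcadia's profit: π_A = (428 - 2Q)q_A - (187q_A). Setting ∂π_A/∂q_A = 0: 241 - 4q_A - 2(q_S) = 0.
Solace's profit: π_S = (428 - 2Q)q_S - (191q_S). Setting ∂π_S/∂q_S = 0: 237 - 4q_S - 2(q_A) = 0.
Best responses: q_A = (241 - 2q_S)/4, q_S = (237 - 2q_A)/4.
Solving the pair: q_A = 245/6, q_S = 233/6.

40.83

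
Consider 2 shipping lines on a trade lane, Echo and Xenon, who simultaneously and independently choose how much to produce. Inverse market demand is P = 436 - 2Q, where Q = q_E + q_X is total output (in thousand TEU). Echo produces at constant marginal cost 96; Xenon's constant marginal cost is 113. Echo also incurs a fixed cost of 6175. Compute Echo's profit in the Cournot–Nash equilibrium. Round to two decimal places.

Echo's profit: π_E = (436 - 2Q)q_E - (96q_E). Setting ∂π_E/∂q_E = 0: 340 - 4q_E - 2(q_X) = 0.
Xenon's first-order condition: 323 - 4q_X - 2(q_E) = 0.
Best responses: q_E = (340 - 2q_X)/4, q_X = (323 - 2q_E)/4.
Solving the pair: q_E = 119/2, q_X = 51.
Price P = 436 - 2·(221/2) = 215.
Echo's profit: (215 - 96)·(119/2) - 6175 = 1811/2.

905.50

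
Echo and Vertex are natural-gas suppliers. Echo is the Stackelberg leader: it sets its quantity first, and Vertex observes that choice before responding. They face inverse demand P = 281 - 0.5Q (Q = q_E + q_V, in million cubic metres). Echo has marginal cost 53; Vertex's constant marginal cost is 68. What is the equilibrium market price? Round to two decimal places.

113.75

Solve by backward induction. Given q_E, the follower Vertex maximises π_V = (281 - (1/2)q_E - (1/2)q_V)q_V - 68q_V.
∂π_V/∂q_V = 213 - (1/2)q_E - q_V = 0 gives the reaction function q_V = (213 - (1/2)q_E).
The leader anticipates this reaction. Substituting into P = 281 - 0.5Q gives P = 349/2 - (1/4)q_E, so π_E = (349/2 - (1/4)q_E)q_E - 53q_E.
Maximising: ∂π_E/∂q_E = 243/2 - (1/2)q_E = 0, giving q_E = 243.
Then q_V = (213 - (1/2)·243) = 183/2.
Total output Q = 669/2, so price P = 281 - (1/2)·(669/2) = 455/4.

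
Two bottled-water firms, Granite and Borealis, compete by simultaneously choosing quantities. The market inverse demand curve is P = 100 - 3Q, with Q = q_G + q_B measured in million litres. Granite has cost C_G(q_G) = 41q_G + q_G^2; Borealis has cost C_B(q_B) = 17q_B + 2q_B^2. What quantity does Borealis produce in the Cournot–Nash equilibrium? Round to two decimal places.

6.86

Granite's profit: π_G = (100 - 3Q)q_G - (41q_G + q_G²). Setting ∂π_G/∂q_G = 0: 59 - 8q_G - 3(q_B) = 0.
Borealis's first-order condition: 83 - 10q_B - 3(q_G) = 0.
Best responses: q_G = (59 - 3q_B)/8, q_B = (83 - 3q_G)/10.
Solving the pair: q_G = 341/71, q_B = 487/71.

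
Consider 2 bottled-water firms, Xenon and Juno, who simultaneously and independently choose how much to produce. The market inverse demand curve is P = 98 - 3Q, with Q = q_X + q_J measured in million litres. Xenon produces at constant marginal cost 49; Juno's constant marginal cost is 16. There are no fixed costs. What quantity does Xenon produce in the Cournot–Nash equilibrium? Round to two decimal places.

1.78

Xenon's profit: π_X = (98 - 3Q)q_X - (49q_X). Setting ∂π_X/∂q_X = 0: 49 - 6q_X - 3(q_J) = 0.
Juno's first-order condition: 82 - 6q_J - 3(q_X) = 0.
Best responses: q_X = (49 - 3q_J)/6, q_J = (82 - 3q_X)/6.
Substituting one into the other gives q_X = 16/9 and q_J = 115/9.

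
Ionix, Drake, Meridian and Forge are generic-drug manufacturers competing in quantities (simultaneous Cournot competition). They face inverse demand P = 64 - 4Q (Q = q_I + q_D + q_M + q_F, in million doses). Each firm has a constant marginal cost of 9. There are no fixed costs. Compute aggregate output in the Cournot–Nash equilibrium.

11

A representative firm's profit is π_i = q_i(64 - 4Q) - 9q_i.
First-order condition (treating rivals' output as given): 55 - 8q_i - 4·Σ_{j≠i} q_j = 0.
With identical firms every q_j equals q_i, so Σ_{j≠i} q_j = 3q_i and 55 = 20q_i, giving q_i = 11/4.
Total output Q = 11/4 + 11/4 + 11/4 + 11/4 = 11.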